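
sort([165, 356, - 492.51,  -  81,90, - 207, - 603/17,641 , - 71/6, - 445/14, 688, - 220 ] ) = [- 492.51, - 220,- 207, - 81, - 603/17, - 445/14, - 71/6,90,165, 356,641, 688]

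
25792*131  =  3378752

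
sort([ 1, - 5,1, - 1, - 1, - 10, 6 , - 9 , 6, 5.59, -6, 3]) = [ - 10, - 9, -6, - 5, - 1,-1, 1, 1, 3,  5.59, 6,6]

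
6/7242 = 1/1207 = 0.00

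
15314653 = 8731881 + 6582772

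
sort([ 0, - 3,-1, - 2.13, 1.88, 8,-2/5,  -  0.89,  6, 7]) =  [-3,-2.13 , - 1, - 0.89, - 2/5,0,1.88, 6, 7, 8]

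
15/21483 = 5/7161=0.00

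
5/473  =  5/473  =  0.01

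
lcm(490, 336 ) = 11760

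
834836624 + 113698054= 948534678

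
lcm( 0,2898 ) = 0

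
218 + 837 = 1055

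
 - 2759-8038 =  - 10797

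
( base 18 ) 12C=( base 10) 372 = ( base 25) EM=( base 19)10b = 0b101110100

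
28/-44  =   - 1 + 4/11 = - 0.64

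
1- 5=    - 4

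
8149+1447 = 9596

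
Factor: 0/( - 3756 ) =0 = 0^1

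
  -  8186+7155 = - 1031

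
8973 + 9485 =18458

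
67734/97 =698 + 28/97 = 698.29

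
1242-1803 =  - 561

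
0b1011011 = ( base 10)91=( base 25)3g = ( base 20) 4B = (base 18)51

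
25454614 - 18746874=6707740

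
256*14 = 3584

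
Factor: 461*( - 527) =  - 17^1*31^1*461^1=- 242947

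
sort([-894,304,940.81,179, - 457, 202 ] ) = [ - 894, - 457,179,  202,  304, 940.81 ]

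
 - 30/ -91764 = 5/15294 = 0.00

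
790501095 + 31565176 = 822066271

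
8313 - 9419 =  - 1106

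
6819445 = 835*8167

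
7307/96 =76 + 11/96=76.11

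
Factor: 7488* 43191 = 2^6* 3^4*13^1 * 4799^1 = 323414208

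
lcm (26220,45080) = 2569560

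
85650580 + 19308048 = 104958628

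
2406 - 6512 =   -  4106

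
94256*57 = 5372592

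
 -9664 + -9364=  - 19028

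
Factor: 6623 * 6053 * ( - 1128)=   -  45220413432=-2^3*3^1 *37^1 * 47^1*179^1 * 6053^1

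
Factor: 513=3^3*19^1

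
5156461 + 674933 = 5831394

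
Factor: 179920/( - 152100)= - 2^2 * 3^( - 2 )*5^(-1) * 13^( - 1 )*173^1 = - 692/585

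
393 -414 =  - 21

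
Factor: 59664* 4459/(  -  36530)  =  -10232376/1405 = - 2^3*3^1*5^(-1)*7^3 * 11^1*113^1*281^ (-1 )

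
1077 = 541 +536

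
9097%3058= 2981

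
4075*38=154850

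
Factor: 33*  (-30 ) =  - 2^1*3^2 * 5^1*11^1 = - 990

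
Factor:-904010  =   - 2^1*5^1*90401^1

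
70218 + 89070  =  159288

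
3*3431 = 10293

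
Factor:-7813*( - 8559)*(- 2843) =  - 190115580681 = - 3^3*13^1*317^1*601^1*2843^1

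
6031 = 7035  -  1004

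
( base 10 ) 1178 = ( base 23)255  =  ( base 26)1j8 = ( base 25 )1m3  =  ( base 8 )2232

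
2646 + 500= 3146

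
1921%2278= 1921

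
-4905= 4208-9113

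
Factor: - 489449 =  - 489449^1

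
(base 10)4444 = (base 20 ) B24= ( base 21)A1D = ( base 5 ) 120234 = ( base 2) 1000101011100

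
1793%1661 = 132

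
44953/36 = 1248 + 25/36 = 1248.69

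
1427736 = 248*5757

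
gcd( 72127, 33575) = 79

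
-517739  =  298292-816031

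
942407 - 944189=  - 1782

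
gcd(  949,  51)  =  1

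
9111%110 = 91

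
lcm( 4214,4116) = 176988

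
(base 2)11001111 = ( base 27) 7i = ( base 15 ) dc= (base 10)207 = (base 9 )250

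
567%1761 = 567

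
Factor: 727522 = 2^1*363761^1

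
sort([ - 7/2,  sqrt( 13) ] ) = [ - 7/2,sqrt ( 13) ] 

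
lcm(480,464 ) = 13920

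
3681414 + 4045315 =7726729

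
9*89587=806283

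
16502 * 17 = 280534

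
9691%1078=1067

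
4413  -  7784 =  - 3371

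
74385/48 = 1549+11/16 = 1549.69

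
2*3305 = 6610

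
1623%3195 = 1623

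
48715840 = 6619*7360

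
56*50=2800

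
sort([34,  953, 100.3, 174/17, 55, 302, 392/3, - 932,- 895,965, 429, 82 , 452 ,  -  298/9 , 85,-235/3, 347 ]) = [ - 932,-895,  -  235/3, - 298/9,174/17,34, 55,82, 85, 100.3, 392/3 , 302, 347 , 429, 452 , 953, 965]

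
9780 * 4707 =46034460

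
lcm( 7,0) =0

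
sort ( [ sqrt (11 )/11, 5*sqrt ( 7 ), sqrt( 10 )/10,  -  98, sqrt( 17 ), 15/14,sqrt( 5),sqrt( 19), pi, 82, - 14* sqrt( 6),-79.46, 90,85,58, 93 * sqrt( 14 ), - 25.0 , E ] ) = [ - 98, - 79.46  , - 14  *  sqrt( 6 ), - 25.0, sqrt(11)/11, sqrt( 10)/10, 15/14, sqrt( 5),E,pi, sqrt(17), sqrt(19 ), 5*sqrt( 7),58, 82,  85, 90, 93  *  sqrt(14 )] 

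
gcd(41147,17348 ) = 1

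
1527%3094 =1527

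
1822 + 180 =2002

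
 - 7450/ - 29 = 7450/29 = 256.90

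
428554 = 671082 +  - 242528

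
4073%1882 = 309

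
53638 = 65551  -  11913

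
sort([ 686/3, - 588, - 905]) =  [ - 905, - 588,  686/3]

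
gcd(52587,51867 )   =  9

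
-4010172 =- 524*7653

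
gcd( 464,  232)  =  232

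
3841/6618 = 3841/6618 = 0.58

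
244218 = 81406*3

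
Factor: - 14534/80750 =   -  7267/40375 = -5^( - 3 )*13^2*17^( - 1 )*19^(  -  1)*43^1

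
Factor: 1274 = 2^1*7^2*13^1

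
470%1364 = 470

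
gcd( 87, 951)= 3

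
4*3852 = 15408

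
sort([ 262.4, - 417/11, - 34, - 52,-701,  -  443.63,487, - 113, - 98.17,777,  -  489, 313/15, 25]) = [-701, - 489 , - 443.63, -113, - 98.17, - 52,-417/11, - 34 , 313/15, 25, 262.4, 487, 777]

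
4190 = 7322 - 3132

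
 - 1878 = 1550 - 3428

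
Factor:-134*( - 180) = 24120 = 2^3* 3^2*5^1 * 67^1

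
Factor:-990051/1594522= - 2^(- 1 )*3^1 * 47^( - 1 )*16963^(  -  1)*330017^1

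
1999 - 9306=-7307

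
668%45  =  38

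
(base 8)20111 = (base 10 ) 8265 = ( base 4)2001021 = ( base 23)fe8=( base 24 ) E89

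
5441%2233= 975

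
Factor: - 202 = -2^1 * 101^1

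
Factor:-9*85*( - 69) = 3^3 * 5^1*17^1*23^1 = 52785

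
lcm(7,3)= 21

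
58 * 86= 4988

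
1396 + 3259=4655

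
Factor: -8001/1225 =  - 1143/175= - 3^2 * 5^( - 2)*7^( - 1)*127^1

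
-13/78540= - 1 + 78527/78540=-0.00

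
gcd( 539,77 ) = 77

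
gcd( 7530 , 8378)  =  2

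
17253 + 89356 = 106609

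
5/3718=5/3718 =0.00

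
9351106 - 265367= 9085739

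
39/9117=13/3039 = 0.00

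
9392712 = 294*31948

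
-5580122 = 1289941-6870063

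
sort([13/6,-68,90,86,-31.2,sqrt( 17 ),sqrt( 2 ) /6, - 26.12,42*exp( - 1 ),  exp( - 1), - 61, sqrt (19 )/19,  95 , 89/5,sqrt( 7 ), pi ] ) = [- 68, - 61,  -  31.2,-26.12,sqrt( 19) /19, sqrt(2 ) /6, exp( - 1 ),13/6,sqrt( 7), pi,  sqrt(17),42 * exp( - 1), 89/5, 86, 90,95 ] 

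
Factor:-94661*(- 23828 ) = 2^2 *7^2*23^1*37^1*13523^1 = 2255582308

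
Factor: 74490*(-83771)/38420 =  - 624010179/3842 = -2^(-1 )*3^1*13^1 * 17^( - 1) * 19^1*113^ ( - 1)*191^1* 4409^1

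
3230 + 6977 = 10207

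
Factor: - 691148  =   - 2^2*172787^1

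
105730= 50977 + 54753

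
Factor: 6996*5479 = 38331084  =  2^2*3^1*11^1*53^1*5479^1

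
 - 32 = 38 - 70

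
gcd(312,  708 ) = 12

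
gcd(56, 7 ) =7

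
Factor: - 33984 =-2^6*3^2*59^1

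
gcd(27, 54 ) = 27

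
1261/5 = 1261/5 = 252.20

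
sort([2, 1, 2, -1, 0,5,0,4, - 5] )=[-5, - 1, 0, 0, 1, 2, 2, 4, 5]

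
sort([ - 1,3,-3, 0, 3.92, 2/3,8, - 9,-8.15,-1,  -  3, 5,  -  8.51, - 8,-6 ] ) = [-9, - 8.51,- 8.15, - 8,- 6, - 3, - 3, - 1, - 1,0,2/3,  3,3.92, 5, 8]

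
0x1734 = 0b1011100110100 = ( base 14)2244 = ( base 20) EH0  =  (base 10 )5940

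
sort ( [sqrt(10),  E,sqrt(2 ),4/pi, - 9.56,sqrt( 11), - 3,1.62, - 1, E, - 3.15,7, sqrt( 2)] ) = [ - 9.56, - 3.15, - 3,-1, 4/pi,sqrt( 2 ),sqrt( 2 ),1.62,E,  E, sqrt(10 ),sqrt(11),7] 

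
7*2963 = 20741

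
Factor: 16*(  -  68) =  - 2^6*17^1 = - 1088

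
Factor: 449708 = 2^2*7^1*16061^1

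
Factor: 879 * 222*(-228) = -44491464=- 2^3*3^3 * 19^1 * 37^1* 293^1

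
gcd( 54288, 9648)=144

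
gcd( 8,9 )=1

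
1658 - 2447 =-789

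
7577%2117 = 1226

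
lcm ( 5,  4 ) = 20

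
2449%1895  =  554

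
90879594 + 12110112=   102989706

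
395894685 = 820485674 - 424590989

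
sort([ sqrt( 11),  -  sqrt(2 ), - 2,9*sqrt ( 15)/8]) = [ - 2, - sqrt( 2),  sqrt(11) , 9*sqrt(15)/8 ] 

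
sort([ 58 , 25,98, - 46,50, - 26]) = [ -46, - 26, 25, 50, 58,98 ] 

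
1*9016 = 9016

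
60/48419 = 60/48419= 0.00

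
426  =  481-55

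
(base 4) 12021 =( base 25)fi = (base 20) JD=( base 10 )393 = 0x189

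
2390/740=3+17/74= 3.23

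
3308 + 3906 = 7214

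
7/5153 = 7/5153 = 0.00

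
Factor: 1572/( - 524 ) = - 3^1= -  3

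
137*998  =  136726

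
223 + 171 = 394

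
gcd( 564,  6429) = 3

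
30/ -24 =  - 2 + 3/4 = -1.25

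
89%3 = 2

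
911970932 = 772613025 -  - 139357907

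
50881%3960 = 3361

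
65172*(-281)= - 18313332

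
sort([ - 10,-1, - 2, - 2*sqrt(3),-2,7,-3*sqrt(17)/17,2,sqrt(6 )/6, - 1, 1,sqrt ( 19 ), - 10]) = [-10,-10,-2*sqrt ( 3),-2, - 2, - 1, - 1,- 3*sqrt(17) /17, sqrt( 6) /6,1,2, sqrt(19 ), 7]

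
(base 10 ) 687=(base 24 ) 14f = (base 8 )1257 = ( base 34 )k7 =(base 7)2001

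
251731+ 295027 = 546758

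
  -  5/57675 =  - 1+11534/11535 = - 0.00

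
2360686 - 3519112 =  - 1158426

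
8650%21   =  19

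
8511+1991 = 10502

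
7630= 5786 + 1844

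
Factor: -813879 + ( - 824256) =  - 3^2  *  5^1 * 59^1*617^1   =  - 1638135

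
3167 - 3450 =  - 283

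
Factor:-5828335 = - 5^1*  1165667^1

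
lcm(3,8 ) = 24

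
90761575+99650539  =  190412114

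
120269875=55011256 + 65258619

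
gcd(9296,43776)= 16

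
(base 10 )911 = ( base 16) 38F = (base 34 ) QR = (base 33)rk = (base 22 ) 1j9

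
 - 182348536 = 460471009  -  642819545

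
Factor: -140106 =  - 2^1*3^1*19^1 * 1229^1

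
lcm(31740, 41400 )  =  952200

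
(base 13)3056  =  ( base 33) 63t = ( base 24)bde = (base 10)6662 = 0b1101000000110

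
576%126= 72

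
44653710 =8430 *5297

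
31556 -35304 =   -  3748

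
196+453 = 649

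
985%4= 1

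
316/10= 31+3/5= 31.60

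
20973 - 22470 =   -  1497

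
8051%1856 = 627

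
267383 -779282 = - 511899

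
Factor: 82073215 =5^1*7^1*37^1*63377^1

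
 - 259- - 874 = 615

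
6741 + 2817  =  9558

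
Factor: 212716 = 2^2 * 7^1*71^1*107^1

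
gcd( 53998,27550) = 1102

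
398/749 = 398/749 = 0.53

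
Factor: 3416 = 2^3*7^1*61^1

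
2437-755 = 1682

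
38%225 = 38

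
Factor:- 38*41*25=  - 2^1*5^2*19^1*41^1 = -  38950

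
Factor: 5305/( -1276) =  - 2^( - 2 )*5^1*11^( - 1)*29^(  -  1)*1061^1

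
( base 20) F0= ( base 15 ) 150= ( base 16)12C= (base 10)300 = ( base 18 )GC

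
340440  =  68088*5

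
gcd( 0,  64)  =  64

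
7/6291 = 7/6291 = 0.00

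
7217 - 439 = 6778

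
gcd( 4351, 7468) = 1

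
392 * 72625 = 28469000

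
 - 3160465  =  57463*( - 55)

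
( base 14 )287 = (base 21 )137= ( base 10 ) 511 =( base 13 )304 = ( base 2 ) 111111111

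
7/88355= 7/88355 =0.00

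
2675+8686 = 11361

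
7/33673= 7/33673 =0.00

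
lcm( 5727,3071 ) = 211899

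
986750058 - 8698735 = 978051323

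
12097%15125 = 12097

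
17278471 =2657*6503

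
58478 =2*29239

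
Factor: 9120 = 2^5 * 3^1*5^1 *19^1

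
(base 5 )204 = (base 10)54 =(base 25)24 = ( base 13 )42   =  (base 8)66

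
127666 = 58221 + 69445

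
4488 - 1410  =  3078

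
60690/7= 8670 = 8670.00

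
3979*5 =19895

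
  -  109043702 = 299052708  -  408096410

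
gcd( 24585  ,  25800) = 15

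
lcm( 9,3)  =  9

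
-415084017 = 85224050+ - 500308067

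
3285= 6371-3086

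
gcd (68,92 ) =4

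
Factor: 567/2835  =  5^( - 1 ) = 1/5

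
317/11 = 28+9/11 = 28.82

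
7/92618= 7/92618 = 0.00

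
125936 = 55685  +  70251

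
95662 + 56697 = 152359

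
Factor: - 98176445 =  - 5^1*17^1*1155017^1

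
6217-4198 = 2019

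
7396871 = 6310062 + 1086809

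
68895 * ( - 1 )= - 68895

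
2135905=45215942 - 43080037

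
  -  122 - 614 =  - 736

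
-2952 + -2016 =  - 4968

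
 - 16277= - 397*41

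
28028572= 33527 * 836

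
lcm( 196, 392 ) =392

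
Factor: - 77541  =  - 3^1 *25847^1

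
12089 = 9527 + 2562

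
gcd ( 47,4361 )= 1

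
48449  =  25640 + 22809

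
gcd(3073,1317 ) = 439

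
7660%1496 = 180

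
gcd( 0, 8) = 8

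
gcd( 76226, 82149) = 1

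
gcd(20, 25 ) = 5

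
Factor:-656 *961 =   -  630416 = -2^4 * 31^2*41^1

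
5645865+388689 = 6034554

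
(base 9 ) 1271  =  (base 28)163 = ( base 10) 955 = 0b1110111011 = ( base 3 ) 1022101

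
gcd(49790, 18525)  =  65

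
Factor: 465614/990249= 2^1  *  3^( - 1 ) * 13^( - 1) * 19^1*12253^1*25391^( - 1 )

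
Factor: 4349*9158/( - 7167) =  - 2^1 * 3^( - 1) * 19^1*241^1*2389^(-1)*4349^1 = - 39828142/7167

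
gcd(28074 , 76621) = 1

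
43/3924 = 43/3924  =  0.01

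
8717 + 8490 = 17207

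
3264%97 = 63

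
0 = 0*61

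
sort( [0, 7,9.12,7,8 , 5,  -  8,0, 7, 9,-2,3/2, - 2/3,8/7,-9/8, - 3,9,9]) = [ - 8, - 3, - 2, - 9/8 , -2/3, 0,0 , 8/7, 3/2,5 , 7,7, 7,8 , 9,9  ,  9,9.12]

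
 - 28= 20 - 48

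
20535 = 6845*3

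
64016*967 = 61903472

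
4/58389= 4/58389 = 0.00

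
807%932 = 807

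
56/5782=4/413 = 0.01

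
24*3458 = 82992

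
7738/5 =1547 + 3/5 = 1547.60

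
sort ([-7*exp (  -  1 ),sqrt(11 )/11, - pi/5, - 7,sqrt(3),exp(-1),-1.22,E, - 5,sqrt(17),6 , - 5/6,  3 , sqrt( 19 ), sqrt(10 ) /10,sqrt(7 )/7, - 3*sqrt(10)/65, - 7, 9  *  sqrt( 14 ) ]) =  [ - 7,-7, - 5, -7 * exp(- 1),-1.22, - 5/6, - pi/5, - 3*sqrt(10)/65, sqrt( 11) /11, sqrt( 10 )/10 , exp ( - 1 ),sqrt(7 ) /7 , sqrt( 3),E,3, sqrt(17), sqrt( 19 ),6, 9*sqrt(14)]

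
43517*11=478687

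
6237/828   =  693/92 = 7.53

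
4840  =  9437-4597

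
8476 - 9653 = -1177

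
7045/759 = 9 + 214/759  =  9.28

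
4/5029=4/5029 = 0.00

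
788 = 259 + 529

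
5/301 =5/301 = 0.02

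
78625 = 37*2125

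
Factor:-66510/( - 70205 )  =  2^1*3^2*19^( - 1 )= 18/19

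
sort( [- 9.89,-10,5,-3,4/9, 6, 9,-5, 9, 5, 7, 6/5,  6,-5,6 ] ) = [ - 10,-9.89, - 5,-5,  -  3, 4/9, 6/5,5, 5, 6, 6, 6, 7, 9, 9]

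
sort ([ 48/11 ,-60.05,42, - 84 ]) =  [ - 84,- 60.05,48/11,42]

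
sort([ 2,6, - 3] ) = [ - 3, 2,6]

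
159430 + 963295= 1122725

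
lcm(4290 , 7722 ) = 38610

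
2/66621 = 2/66621 = 0.00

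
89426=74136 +15290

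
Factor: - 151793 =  - 17^1 * 8929^1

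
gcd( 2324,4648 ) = 2324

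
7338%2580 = 2178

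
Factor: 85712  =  2^4*11^1 * 487^1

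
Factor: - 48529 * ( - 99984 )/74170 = 2^3*3^1*5^( - 1 )*13^1*2083^1*3733^1*7417^( - 1)= 2426061768/37085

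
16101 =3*5367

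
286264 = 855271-569007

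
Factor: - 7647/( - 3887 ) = 3^1*13^ ( - 2)*23^( - 1)*2549^1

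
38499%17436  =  3627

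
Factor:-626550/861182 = -313275/430591 = - 3^1*5^2*7^( - 1)* 137^(-1)*449^ ( - 1)*4177^1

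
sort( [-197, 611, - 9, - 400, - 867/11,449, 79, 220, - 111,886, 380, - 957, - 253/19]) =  [ - 957, - 400,-197  , - 111, - 867/11, - 253/19,-9, 79,220, 380, 449, 611, 886 ] 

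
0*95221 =0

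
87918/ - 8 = - 43959/4 = - 10989.75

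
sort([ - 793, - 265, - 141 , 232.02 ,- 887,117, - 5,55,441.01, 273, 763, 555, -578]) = [ - 887, - 793, - 578, - 265, - 141, - 5, 55, 117, 232.02, 273,441.01, 555,763]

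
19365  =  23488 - 4123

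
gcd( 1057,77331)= 1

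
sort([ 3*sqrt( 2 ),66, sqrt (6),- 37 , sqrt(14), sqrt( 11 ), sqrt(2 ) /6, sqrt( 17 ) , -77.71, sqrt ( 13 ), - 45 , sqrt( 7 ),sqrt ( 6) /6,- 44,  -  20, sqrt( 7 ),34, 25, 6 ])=[ - 77.71, - 45,  -  44,-37,-20, sqrt( 2 ) /6, sqrt( 6)/6, sqrt( 6 ),sqrt(7 ),sqrt(7 ), sqrt ( 11 ) , sqrt(13 ),sqrt( 14), sqrt ( 17), 3 * sqrt(2), 6, 25,34,66]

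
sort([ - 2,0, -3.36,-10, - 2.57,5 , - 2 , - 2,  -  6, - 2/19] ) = [ - 10, - 6,-3.36, - 2.57, - 2, - 2, - 2, - 2/19,0,5 ]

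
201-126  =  75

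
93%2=1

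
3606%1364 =878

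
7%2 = 1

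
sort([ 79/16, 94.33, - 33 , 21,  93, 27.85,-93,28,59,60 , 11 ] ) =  [ - 93, - 33,79/16, 11,21, 27.85,  28,59,60,93,94.33]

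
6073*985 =5981905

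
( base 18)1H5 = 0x27b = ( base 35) i5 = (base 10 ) 635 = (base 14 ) 335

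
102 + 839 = 941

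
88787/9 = 9865 +2/9 = 9865.22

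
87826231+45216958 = 133043189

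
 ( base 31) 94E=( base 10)8787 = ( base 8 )21123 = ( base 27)C1C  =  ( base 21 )JJ9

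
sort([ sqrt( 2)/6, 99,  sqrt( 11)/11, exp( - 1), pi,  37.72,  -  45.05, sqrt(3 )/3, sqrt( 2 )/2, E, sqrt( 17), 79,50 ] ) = [ - 45.05, sqrt( 2)/6,  sqrt( 11)/11, exp (-1 ), sqrt( 3 )/3,  sqrt(2 ) /2 , E, pi,  sqrt( 17), 37.72,  50, 79 , 99]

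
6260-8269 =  - 2009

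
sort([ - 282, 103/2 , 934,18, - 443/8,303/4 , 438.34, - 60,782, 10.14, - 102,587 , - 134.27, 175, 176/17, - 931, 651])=[ -931, - 282, - 134.27,-102, - 60, - 443/8, 10.14, 176/17,18, 103/2,  303/4, 175 , 438.34, 587, 651, 782,  934 ]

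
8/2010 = 4/1005 =0.00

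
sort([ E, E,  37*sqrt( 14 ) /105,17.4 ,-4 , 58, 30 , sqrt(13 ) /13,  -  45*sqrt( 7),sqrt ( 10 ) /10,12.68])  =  [-45*sqrt(7), - 4,sqrt( 13)/13,sqrt( 10 )/10,37*sqrt( 14 )/105, E,E,12.68,17.4,30, 58]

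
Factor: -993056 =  - 2^5  *31033^1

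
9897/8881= 1 + 1016/8881 = 1.11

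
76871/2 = 76871/2 = 38435.50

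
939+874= 1813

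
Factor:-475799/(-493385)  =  5^(-1)*101^( - 1)  *  487^1 =487/505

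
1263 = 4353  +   -3090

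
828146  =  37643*22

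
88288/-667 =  - 133+ 423/667=-  132.37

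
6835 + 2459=9294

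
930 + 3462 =4392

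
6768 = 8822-2054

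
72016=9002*8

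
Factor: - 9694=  - 2^1*37^1*131^1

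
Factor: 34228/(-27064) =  - 2^(-1)*17^( - 1 )*43^1 = - 43/34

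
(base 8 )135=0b1011101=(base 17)58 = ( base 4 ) 1131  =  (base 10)93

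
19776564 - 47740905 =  - 27964341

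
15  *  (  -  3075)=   -  46125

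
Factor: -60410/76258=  - 4315/5447 = - 5^1 *13^ (-1 )*419^( - 1 )*863^1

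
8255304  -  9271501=- 1016197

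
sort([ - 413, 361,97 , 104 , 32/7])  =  [ - 413 , 32/7,97 , 104,  361 ] 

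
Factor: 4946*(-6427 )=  - 2^1*2473^1*6427^1 = -31787942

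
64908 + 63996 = 128904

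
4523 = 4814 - 291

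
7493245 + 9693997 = 17187242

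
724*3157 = 2285668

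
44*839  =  36916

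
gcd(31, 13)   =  1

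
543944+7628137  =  8172081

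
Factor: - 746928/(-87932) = 2^2 * 3^3*7^1*89^( - 1 ) = 756/89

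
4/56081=4/56081 = 0.00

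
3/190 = 3/190 = 0.02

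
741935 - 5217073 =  - 4475138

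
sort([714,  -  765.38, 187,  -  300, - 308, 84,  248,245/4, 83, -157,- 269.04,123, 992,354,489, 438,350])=[ - 765.38, - 308, - 300,  -  269.04, - 157,245/4, 83 , 84,123  ,  187, 248,350, 354,  438,  489, 714,992 ]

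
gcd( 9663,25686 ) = 3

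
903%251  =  150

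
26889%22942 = 3947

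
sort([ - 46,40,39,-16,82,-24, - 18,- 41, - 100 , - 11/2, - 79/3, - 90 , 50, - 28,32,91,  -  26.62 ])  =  [ - 100, - 90, - 46, - 41, - 28, - 26.62, - 79/3, - 24, - 18,-16 , - 11/2, 32,39,40, 50,82, 91]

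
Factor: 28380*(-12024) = -341241120  =  - 2^5 * 3^3*5^1*11^1*43^1 * 167^1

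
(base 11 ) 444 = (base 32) gk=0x214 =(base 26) kc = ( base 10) 532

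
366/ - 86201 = - 1 + 85835/86201 = - 0.00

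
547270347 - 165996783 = 381273564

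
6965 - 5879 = 1086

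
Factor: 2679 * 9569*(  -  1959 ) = -50219652609 = - 3^2*7^1 *19^1*47^1 * 653^1 *1367^1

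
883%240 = 163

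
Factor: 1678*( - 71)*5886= - 2^2 * 3^3*71^1*109^1*839^1 = -  701246268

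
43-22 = 21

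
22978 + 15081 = 38059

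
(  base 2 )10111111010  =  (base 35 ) 18p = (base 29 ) 1NM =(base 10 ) 1530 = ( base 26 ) 26M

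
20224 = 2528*8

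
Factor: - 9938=-2^1*4969^1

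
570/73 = 7+59/73 =7.81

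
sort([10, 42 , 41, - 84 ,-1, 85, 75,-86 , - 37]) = [ - 86,-84, -37, - 1, 10,41, 42, 75, 85 ]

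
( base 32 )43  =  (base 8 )203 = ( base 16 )83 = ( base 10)131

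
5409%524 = 169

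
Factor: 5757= 3^1*19^1 * 101^1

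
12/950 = 6/475 = 0.01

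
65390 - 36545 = 28845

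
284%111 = 62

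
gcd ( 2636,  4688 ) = 4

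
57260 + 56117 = 113377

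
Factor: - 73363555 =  - 5^1 * 41^1*113^1 *3167^1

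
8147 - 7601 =546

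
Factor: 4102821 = 3^2*151^1*3019^1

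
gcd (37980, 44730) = 90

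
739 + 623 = 1362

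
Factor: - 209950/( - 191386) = 5^2*19^1*433^( - 1) =475/433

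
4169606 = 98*42547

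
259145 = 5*51829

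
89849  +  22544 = 112393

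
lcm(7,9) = 63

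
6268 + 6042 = 12310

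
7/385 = 1/55 = 0.02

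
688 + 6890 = 7578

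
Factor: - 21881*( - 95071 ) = 2080248551 = 21881^1*95071^1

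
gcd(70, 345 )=5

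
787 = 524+263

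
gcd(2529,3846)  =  3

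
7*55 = 385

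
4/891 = 4/891  =  0.00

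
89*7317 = 651213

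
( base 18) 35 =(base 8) 73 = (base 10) 59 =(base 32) 1r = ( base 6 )135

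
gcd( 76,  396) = 4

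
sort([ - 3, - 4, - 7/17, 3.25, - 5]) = [ - 5,-4, - 3,  -  7/17,3.25]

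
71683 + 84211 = 155894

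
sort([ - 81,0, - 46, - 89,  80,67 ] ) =[ - 89,-81, - 46,0,67,80 ] 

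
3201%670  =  521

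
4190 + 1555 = 5745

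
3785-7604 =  - 3819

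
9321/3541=9321/3541 =2.63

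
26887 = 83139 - 56252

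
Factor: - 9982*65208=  - 650906256   =  - 2^4*3^1*7^1*11^1*13^1*19^1 *23^1*31^1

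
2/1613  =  2/1613 = 0.00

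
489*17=8313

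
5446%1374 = 1324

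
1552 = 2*776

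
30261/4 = 7565 + 1/4=7565.25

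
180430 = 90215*2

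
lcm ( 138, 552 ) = 552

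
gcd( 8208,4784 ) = 16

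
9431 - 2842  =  6589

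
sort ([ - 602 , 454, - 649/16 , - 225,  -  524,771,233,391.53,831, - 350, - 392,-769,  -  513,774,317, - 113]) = [ - 769, - 602, - 524, - 513, - 392, - 350 , - 225, - 113, - 649/16,233,  317, 391.53,454, 771,774 , 831] 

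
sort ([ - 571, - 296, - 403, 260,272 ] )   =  [-571, - 403, - 296,260,272]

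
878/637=878/637 = 1.38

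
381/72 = 127/24 = 5.29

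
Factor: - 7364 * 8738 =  - 2^3*7^1*17^1* 257^1*263^1 = - 64346632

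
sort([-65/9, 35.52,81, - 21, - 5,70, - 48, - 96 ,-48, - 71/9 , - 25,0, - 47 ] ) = [ - 96, - 48, - 48, - 47, - 25, - 21 ,  -  71/9, -65/9, - 5, 0,35.52, 70,81 ] 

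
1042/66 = 521/33 = 15.79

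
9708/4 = 2427 = 2427.00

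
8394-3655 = 4739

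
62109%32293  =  29816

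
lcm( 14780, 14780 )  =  14780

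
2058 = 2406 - 348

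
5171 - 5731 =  - 560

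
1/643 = 1/643 = 0.00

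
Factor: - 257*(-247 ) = 13^1*19^1*257^1 = 63479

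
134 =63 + 71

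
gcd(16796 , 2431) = 221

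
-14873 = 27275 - 42148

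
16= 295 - 279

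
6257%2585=1087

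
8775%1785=1635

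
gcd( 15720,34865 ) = 5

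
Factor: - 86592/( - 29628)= 7216/2469 = 2^4*3^( -1 )*11^1 * 41^1*823^ ( - 1)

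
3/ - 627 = - 1/209= -0.00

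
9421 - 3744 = 5677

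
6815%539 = 347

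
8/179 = 8/179 = 0.04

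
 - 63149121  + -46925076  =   - 110074197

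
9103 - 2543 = 6560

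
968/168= 121/21 = 5.76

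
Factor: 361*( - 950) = -342950 = - 2^1 *5^2*19^3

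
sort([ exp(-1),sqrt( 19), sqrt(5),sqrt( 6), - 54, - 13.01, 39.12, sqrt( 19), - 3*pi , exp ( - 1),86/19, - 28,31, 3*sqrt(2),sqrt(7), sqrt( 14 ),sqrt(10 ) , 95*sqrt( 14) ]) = [-54,-28,  -  13.01, - 3*pi, exp(  -  1 ), exp(-1 ), sqrt(5 ),sqrt( 6), sqrt( 7), sqrt( 10),sqrt( 14) , 3*sqrt(2 ), sqrt(19), sqrt( 19 ),86/19, 31, 39.12, 95*sqrt(14)] 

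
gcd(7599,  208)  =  1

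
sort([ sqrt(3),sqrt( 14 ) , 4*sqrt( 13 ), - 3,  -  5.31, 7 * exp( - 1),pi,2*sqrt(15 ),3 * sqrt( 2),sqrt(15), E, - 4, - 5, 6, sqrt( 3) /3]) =[-5.31, - 5, - 4, - 3, sqrt(3 )/3, sqrt( 3),  7*exp ( - 1), E, pi, sqrt( 14), sqrt(15) , 3 * sqrt( 2 ), 6, 2*sqrt( 15),4 *sqrt (13)] 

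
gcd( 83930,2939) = 1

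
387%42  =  9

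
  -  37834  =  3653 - 41487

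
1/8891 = 1/8891 = 0.00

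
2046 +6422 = 8468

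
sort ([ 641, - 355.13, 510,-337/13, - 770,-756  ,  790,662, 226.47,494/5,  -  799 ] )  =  [  -  799 , - 770, - 756,- 355.13, - 337/13, 494/5, 226.47,510, 641,662,  790 ]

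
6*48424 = 290544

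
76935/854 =76935/854 = 90.09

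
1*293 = 293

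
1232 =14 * 88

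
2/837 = 2/837 = 0.00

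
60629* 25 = 1515725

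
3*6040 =18120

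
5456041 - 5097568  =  358473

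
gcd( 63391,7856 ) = 1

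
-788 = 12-800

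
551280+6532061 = 7083341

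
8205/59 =139+4/59 =139.07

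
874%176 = 170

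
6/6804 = 1/1134= 0.00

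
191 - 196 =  - 5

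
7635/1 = 7635 = 7635.00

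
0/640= 0 = 0.00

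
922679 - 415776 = 506903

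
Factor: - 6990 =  - 2^1 * 3^1 * 5^1*233^1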